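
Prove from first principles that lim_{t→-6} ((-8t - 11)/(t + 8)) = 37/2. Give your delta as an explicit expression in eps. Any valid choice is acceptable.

Let eps > 0. We want delta > 0 with 0 < |t + 6| < delta ⇒ |(-8t - 11)/(t + 8) − (37/2)| < eps.
Combining over a common denominator, (-8t - 11)/(t + 8) − (37/2) = [(-8t - 11)·2 − 37·(t + 8)] / [2·(t + 8)] = -53(t + 6) / (2(t + 8)).
So |(-8t - 11)/(t + 8) − (37/2)| = 53|t + 6| / (2·|t + 8|).
Restrict delta ≤ 1. Then |t + 6| < 1 gives |t + 8| = |(t + 6) + 2| ≥ 2 − 1 = 1.
Hence |(-8t - 11)/(t + 8) − (37/2)| < 53|t + 6|/(2·1) = (53/2)|t + 6|, which is < eps once |t + 6| < (2/53)eps.
Take delta = min(1, (2/53)eps). Then 0 < |t + 6| < delta forces both bounds, so |(-8t - 11)/(t + 8) − (37/2)| < eps.

delta = min(1, (2/53)eps)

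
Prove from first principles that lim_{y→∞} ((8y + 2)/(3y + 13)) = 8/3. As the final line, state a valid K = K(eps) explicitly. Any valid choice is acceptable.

Suppose eps > 0. We seek K > 0 such that y > K implies |(8y + 2)/(3y + 13) − (8/3)| < eps.
(8y + 2)/(3y + 13) − (8/3) = (3(8y + 2) − 8(3y + 13)) / (3(3y + 13)) = -98/(3(3y + 13)).
For y > 0 we have 3y + 13 > 3y, so |(8y + 2)/(3y + 13) − (8/3)| = 98/(3(3y + 13)) < 98/(3·3y) = (98/9)/y.
Thus |(8y + 2)/(3y + 13) − (8/3)| < eps whenever y > (98/9)/eps.
Take K = (98/9)/eps. If y > K then |(8y + 2)/(3y + 13) − (8/3)| < (98/9)/y < eps.

K = (98/9)/eps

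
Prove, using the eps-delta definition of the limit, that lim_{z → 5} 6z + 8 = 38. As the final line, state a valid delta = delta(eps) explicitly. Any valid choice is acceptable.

delta = eps/6

Suppose eps > 0. We need delta > 0 so that 0 < |z − 5| < delta implies |(6z + 8) − 38| < eps.
|(6z + 8) − 38| = |6z - 30| = 6|z − 5|.
So 6|z − 5| < eps exactly when |z − 5| < eps/6.
Choosing delta = eps/6 gives |(6z + 8) − 38| = 6|z − 5| < eps whenever |z − 5| < delta.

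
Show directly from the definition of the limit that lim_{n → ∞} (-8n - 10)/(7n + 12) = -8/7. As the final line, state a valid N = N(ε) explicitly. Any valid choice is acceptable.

Let ε > 0 be given. For n ≥ 1, |(-8n - 10)/(7n + 12) + 8/7| = |26|/(7(7n + 12)) = 26/(7(7n + 12)).
Since 7n + 12 ≥ 7n for n ≥ 1, this is ≤ 26/(7·7n) = (26/49)/n.
So |(-8n - 10)/(7n + 12) + 8/7| < ε whenever n > (26/49)/ε.
Take N = (26/49)/ε. If n > N then |(-8n - 10)/(7n + 12) + 8/7| ≤ (26/49)/n < ε.

N = (26/49)/ε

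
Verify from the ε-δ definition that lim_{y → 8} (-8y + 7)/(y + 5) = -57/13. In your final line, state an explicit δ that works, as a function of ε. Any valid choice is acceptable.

δ = min(13/2, (169/94)ε)

Fix ε > 0. We want δ > 0 with 0 < |y − 8| < δ ⇒ |(-8y + 7)/(y + 5) + 57/13| < ε.
Combining over a common denominator, (-8y + 7)/(y + 5) + 57/13 = [(-8y + 7)·13 − (-57)·(y + 5)] / [13·(y + 5)] = -47(y − 8) / (13(y + 5)).
So |(-8y + 7)/(y + 5) + 57/13| = 47|y − 8| / (13·|y + 5|).
Restrict δ ≤ 13/2. Then |y − 8| < 13/2 gives |y + 5| = |(y − 8) + 13| ≥ 13 − 13/2 = 13/2.
Hence |(-8y + 7)/(y + 5) + 57/13| < 47|y − 8|/(13·(13/2)) = (94/169)|y − 8|, which is < ε once |y − 8| < (169/94)ε.
Take δ = min(13/2, (169/94)ε). Then 0 < |y − 8| < δ forces both bounds, so |(-8y + 7)/(y + 5) + 57/13| < ε.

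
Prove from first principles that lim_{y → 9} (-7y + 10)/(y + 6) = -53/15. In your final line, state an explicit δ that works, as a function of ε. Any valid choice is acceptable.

Let ε > 0 be given. We want δ > 0 with 0 < |y − 9| < δ ⇒ |(-7y + 10)/(y + 6) + 53/15| < ε.
Combining over a common denominator, (-7y + 10)/(y + 6) + 53/15 = [(-7y + 10)·15 − (-53)·(y + 6)] / [15·(y + 6)] = -52(y − 9) / (15(y + 6)).
So |(-7y + 10)/(y + 6) + 53/15| = 52|y − 9| / (15·|y + 6|).
Require δ ≤ 15/2, so |y + 6| ≥ |15| − |y − 9| > 15 − 15/2 = 15/2.
Hence |(-7y + 10)/(y + 6) + 53/15| < 52|y − 9|/(15·(15/2)) = (104/225)|y − 9|, which is < ε once |y − 9| < (225/104)ε.
Take δ = min(15/2, (225/104)ε). Then 0 < |y − 9| < δ forces both bounds, so |(-7y + 10)/(y + 6) + 53/15| < ε.

δ = min(15/2, (225/104)ε)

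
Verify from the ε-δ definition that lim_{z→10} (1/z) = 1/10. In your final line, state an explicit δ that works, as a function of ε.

δ = min(5, 50ε)

Suppose ε > 0. We seek δ > 0 such that 0 < |z − 10| < δ implies |1/z − (1/10)| < ε.
|1/z − (1/10)| = |10 − z|/(10·|z|) = |z − 10|/(10|z|).
Require δ ≤ 5 so that |z| > 10 − 5 = 5, hence 10|z| > 50.
Then |1/z − (1/10)| < |z − 10|/50, which is < ε when |z − 10| < 50ε.
Take δ = min(5, 50ε). Then 0 < |z − 10| < δ gives both |z − 10| < 5 and |z − 10| < 50ε, so |1/z − (1/10)| < ε.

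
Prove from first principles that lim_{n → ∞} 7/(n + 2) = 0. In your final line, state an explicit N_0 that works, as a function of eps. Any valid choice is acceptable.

Let eps > 0. For n ≥ 1, |7/(n + 2) − 0| = 7/(n + 2) ≤ 7/n.
We need 7/n < eps, i.e. n > 7/eps.
Take N_0 = 7/eps. If n > N_0 then |7/(n + 2)| ≤ 7/n < eps.

N_0 = 7/eps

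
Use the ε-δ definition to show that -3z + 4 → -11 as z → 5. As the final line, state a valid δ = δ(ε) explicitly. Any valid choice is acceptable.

Let ε > 0 be given. We need δ > 0 so that 0 < |z − 5| < δ implies |(-3z + 4) + 11| < ε.
|(-3z + 4) + 11| = |-3z + 15| = 3|z − 5|.
So 3|z − 5| < ε exactly when |z − 5| < ε/3.
Take δ = ε/3. If 0 < |z − 5| < δ then |(-3z + 4) + 11| = 3|z − 5| < 3·(ε/3) = ε.

δ = ε/3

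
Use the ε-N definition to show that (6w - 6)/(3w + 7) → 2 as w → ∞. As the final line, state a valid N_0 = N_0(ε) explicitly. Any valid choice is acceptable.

N_0 = (20/3)/ε

Fix ε > 0. We seek N_0 > 0 such that w > N_0 implies |(6w - 6)/(3w + 7) − 2| < ε.
(6w - 6)/(3w + 7) − 2 = (3(6w - 6) − 6(3w + 7)) / (3(3w + 7)) = -60/(3(3w + 7)).
For w > 0 we have 3w + 7 > 3w, so |(6w - 6)/(3w + 7) − 2| = 60/(3(3w + 7)) < 60/(3·3w) = (20/3)/w.
Thus |(6w - 6)/(3w + 7) − 2| < ε whenever w > (20/3)/ε.
Take N_0 = (20/3)/ε. If w > N_0 then |(6w - 6)/(3w + 7) − 2| < (20/3)/w < ε.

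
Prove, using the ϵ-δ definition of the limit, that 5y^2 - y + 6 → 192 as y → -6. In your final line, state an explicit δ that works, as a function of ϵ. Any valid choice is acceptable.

δ = min(2, ϵ/71)

Fix ϵ > 0. We want δ > 0 such that 0 < |y + 6| < δ implies |(5y^2 - y + 6) − 192| < ϵ.
(5y^2 - y + 6) − 192 = 5y^2 - y - 186 = (y + 6)(5y - 31).
So |(5y^2 - y + 6) − 192| = |y + 6|·|5y - 31|.
Require δ ≤ 2. Then |y + 6| < 2 gives |y| < 8, and by the triangle inequality |5y - 31| ≤ 5·8 + 31 = 71.
Hence |(5y^2 - y + 6) − 192| ≤ 71|y + 6| < ϵ provided |y + 6| < ϵ/71.
Choosing δ = min(2, ϵ/71) ensures both conditions, hence |(5y^2 - y + 6) − 192| < ϵ.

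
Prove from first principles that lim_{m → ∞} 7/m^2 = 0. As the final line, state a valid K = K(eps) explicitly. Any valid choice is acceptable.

Let eps > 0 be given. For m ≥ 1, |7/m^2 − 0| = 7/m^2.
7/m^2 < eps ⇔ m^2 > 7/eps ⇔ m > (7/eps)^{1/2}.
Take K = (7/eps)^{1/2}. Then m > K implies 7/m^2 < eps.

K = (7/eps)^{1/2}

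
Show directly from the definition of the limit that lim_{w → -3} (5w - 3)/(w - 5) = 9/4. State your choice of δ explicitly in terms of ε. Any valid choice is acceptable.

Suppose ε > 0. We want δ > 0 with 0 < |w + 3| < δ ⇒ |(5w - 3)/(w - 5) − (9/4)| < ε.
Combining over a common denominator, (5w - 3)/(w - 5) − (9/4) = [(5w - 3)·(-8) − (-18)·(w - 5)] / [(-8)·(w - 5)] = -22(w + 3) / ((-8)(w - 5)).
So |(5w - 3)/(w - 5) − (9/4)| = 22|w + 3| / (8·|w − 5|).
Restrict δ ≤ 4. Then |w + 3| < 4 gives |w − 5| = |(w + 3) + (-8)| ≥ 8 − 4 = 4.
Hence |(5w - 3)/(w - 5) − (9/4)| < 22|w + 3|/(8·4) = (11/16)|w + 3|, which is < ε once |w + 3| < (16/11)ε.
Take δ = min(4, (16/11)ε). Then 0 < |w + 3| < δ forces both bounds, so |(5w - 3)/(w - 5) − (9/4)| < ε.

δ = min(4, (16/11)ε)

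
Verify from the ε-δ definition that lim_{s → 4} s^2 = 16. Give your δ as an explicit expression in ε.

δ = min(2, ε/10)

Fix ε > 0. We seek δ > 0 with 0 < |s − 4| < δ ⇒ |s^2 − 16| < ε.
Factor: s^2 − 16 = (s − 4)(s + 4), so |s^2 − 16| = |s − 4|·|s + 4|.
Impose δ ≤ 2 so that |s| < 6; then |s + 4| ≤ 10.
Hence |s^2 − 16| ≤ 10|s − 4|, which is < ε once |s − 4| < ε/10.
Take δ = min(2, ε/10). If 0 < |s − 4| < δ then both bounds hold and |s^2 − 16| ≤ 10|s − 4| < 10·(ε/10) = ε.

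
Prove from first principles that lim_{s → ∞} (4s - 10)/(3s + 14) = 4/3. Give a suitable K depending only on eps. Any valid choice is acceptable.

K = (86/9)/eps

Suppose eps > 0. We seek K > 0 such that s > K implies |(4s - 10)/(3s + 14) − (4/3)| < eps.
(4s - 10)/(3s + 14) − (4/3) = (3(4s - 10) − 4(3s + 14)) / (3(3s + 14)) = -86/(3(3s + 14)).
For s > 0 we have 3s + 14 > 3s, so |(4s - 10)/(3s + 14) − (4/3)| = 86/(3(3s + 14)) < 86/(3·3s) = (86/9)/s.
Thus |(4s - 10)/(3s + 14) − (4/3)| < eps whenever s > (86/9)/eps.
Take K = (86/9)/eps. If s > K then |(4s - 10)/(3s + 14) − (4/3)| < (86/9)/s < eps.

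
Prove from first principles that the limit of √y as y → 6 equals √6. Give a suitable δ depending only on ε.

Let ε > 0. We want δ > 0 such that 0 < |y − 6| < δ implies |√y − √6| < ε.
Rationalise: √y − √6 = (y − 6)/(√y + √6), so |√y − √6| = |y − 6|/(√y + √6).
Restrict δ ≤ 6 so that |y − 6| < 6 forces y > 0, and then √y + √6 > √6.
Hence |√y − √6| < |y − 6|/√6, which is < ε once |y − 6| < √6·ε.
Take δ = min(6, √6·ε). If 0 < |y − 6| < δ then y > 0 and |√y − √6| < |y − 6|/√6 < ε.

δ = min(6, √6·ε)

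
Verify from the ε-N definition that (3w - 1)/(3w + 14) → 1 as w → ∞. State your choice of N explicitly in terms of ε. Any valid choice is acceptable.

N = 5/ε

Let ε > 0 be given. We seek N > 0 such that w > N implies |(3w - 1)/(3w + 14) − 1| < ε.
(3w - 1)/(3w + 14) − 1 = (3(3w - 1) − 3(3w + 14)) / (3(3w + 14)) = -45/(3(3w + 14)).
For w > 0 we have 3w + 14 > 3w, so |(3w - 1)/(3w + 14) − 1| = 45/(3(3w + 14)) < 45/(3·3w) = 5/w.
Thus |(3w - 1)/(3w + 14) − 1| < ε whenever w > 5/ε.
Take N = 5/ε. If w > N then |(3w - 1)/(3w + 14) − 1| < 5/w < ε.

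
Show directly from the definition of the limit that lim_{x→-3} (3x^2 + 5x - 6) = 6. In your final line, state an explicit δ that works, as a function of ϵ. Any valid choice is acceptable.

δ = min(1, ϵ/16)

Let ϵ > 0 be given. We want δ > 0 such that 0 < |x + 3| < δ implies |(3x^2 + 5x - 6) − 6| < ϵ.
(3x^2 + 5x - 6) − 6 = 3x^2 + 5x - 12 = (x + 3)(3x - 4).
So |(3x^2 + 5x - 6) − 6| = |x + 3|·|3x - 4|.
Require δ ≤ 1. Then |x + 3| < 1 gives |x| < 4, and by the triangle inequality |3x - 4| ≤ 3·4 + 4 = 16.
Hence |(3x^2 + 5x - 6) − 6| ≤ 16|x + 3| < ϵ provided |x + 3| < ϵ/16.
Choosing δ = min(1, ϵ/16) ensures both conditions, hence |(3x^2 + 5x - 6) − 6| < ϵ.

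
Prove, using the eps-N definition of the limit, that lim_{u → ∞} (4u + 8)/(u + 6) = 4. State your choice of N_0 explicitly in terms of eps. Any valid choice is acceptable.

Let eps > 0 be given. We seek N_0 > 0 such that u > N_0 implies |(4u + 8)/(u + 6) − 4| < eps.
(4u + 8)/(u + 6) − 4 = ((4u + 8) − 4(u + 6)) / ((u + 6)) = -16/((u + 6)).
For u > 0 we have u + 6 > u, so |(4u + 8)/(u + 6) − 4| = 16/((u + 6)) < 16/(u) = 16/u.
Thus |(4u + 8)/(u + 6) − 4| < eps whenever u > 16/eps.
Take N_0 = 16/eps. If u > N_0 then |(4u + 8)/(u + 6) − 4| < 16/u < eps.

N_0 = 16/eps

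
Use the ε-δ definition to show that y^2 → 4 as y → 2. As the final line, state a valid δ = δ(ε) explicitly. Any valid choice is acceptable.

δ = min(2, ε/6)

Let ε > 0 be given. We seek δ > 0 with 0 < |y − 2| < δ ⇒ |y^2 − 4| < ε.
Factor: y^2 − 4 = (y − 2)(y + 2), so |y^2 − 4| = |y − 2|·|y + 2|.
Impose δ ≤ 2 so that |y| < 4; then |y + 2| ≤ 6.
Hence |y^2 − 4| ≤ 6|y − 2|, which is < ε once |y − 2| < ε/6.
Take δ = min(2, ε/6). If 0 < |y − 2| < δ then both bounds hold and |y^2 − 4| ≤ 6|y − 2| < 6·(ε/6) = ε.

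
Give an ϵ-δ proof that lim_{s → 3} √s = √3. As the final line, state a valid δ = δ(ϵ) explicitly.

Let ϵ > 0. We want δ > 0 such that 0 < |s − 3| < δ implies |√s − √3| < ϵ.
Multiplying by the conjugate, |√s − √3| = |s − 3|/(√s + √3).
Restrict δ ≤ 3 so that |s − 3| < 3 forces s > 0, and then √s + √3 > √3.
Hence |√s − √3| < |s − 3|/√3, which is < ϵ once |s − 3| < √3·ϵ.
Take δ = min(3, √3·ϵ). If 0 < |s − 3| < δ then s > 0 and |√s − √3| < |s − 3|/√3 < ϵ.

δ = min(3, √3·ϵ)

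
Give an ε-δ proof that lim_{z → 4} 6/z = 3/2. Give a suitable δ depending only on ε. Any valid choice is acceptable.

Fix ε > 0. We seek δ > 0 such that 0 < |z − 4| < δ implies |6/z − (3/2)| < ε.
|6/z − (3/2)| = 6·|4 − z|/(4·|z|) = 6|z − 4|/(4|z|).
Restrict δ ≤ 2. Then |z − 4| < 2 gives |z| > 2, so 4|z| > 8.
Then |6/z − (3/2)| < 6|z − 4|/8, which is < ε when |z − 4| < (4/3)ε.
Take δ = min(2, (4/3)ε). Then 0 < |z − 4| < δ gives both |z − 4| < 2 and |z − 4| < (4/3)ε, so |6/z − (3/2)| < ε.

δ = min(2, (4/3)ε)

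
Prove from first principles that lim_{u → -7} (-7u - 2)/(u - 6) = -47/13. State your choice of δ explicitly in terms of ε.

Let ε > 0. We want δ > 0 with 0 < |u + 7| < δ ⇒ |(-7u - 2)/(u - 6) + 47/13| < ε.
Combining over a common denominator, (-7u - 2)/(u - 6) + 47/13 = [(-7u - 2)·(-13) − 47·(u - 6)] / [(-13)·(u - 6)] = 44(u + 7) / ((-13)(u - 6)).
So |(-7u - 2)/(u - 6) + 47/13| = 44|u + 7| / (13·|u − 6|).
Restrict δ ≤ 13/2. Then |u + 7| < 13/2 gives |u − 6| = |(u + 7) + (-13)| ≥ 13 − 13/2 = 13/2.
Hence |(-7u - 2)/(u - 6) + 47/13| < 44|u + 7|/(13·(13/2)) = (88/169)|u + 7|, which is < ε once |u + 7| < (169/88)ε.
Take δ = min(13/2, (169/88)ε). Then 0 < |u + 7| < δ forces both bounds, so |(-7u - 2)/(u - 6) + 47/13| < ε.

δ = min(13/2, (169/88)ε)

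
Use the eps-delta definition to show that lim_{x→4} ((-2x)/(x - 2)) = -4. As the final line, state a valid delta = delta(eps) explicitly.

Suppose eps > 0. We want delta > 0 with 0 < |x − 4| < delta ⇒ |(-2x)/(x - 2) + 4| < eps.
Combining over a common denominator, (-2x)/(x - 2) + 4 = [(-2x)·2 − (-8)·(x - 2)] / [2·(x - 2)] = 4(x − 4) / (2(x - 2)).
So |(-2x)/(x - 2) + 4| = 4|x − 4| / (2·|x − 2|).
Restrict delta ≤ 1. Then |x − 4| < 1 gives |x − 2| = |(x − 4) + 2| ≥ 2 − 1 = 1.
Hence |(-2x)/(x - 2) + 4| < 4|x − 4|/(2·1) = 2|x − 4|, which is < eps once |x − 4| < (1/2)eps.
Take delta = min(1, (1/2)eps). Then 0 < |x − 4| < delta forces both bounds, so |(-2x)/(x - 2) + 4| < eps.

delta = min(1, (1/2)eps)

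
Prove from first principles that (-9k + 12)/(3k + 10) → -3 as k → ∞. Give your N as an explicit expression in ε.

N = 14/ε

Suppose ε > 0. For k ≥ 1, |(-9k + 12)/(3k + 10) + 3| = |126|/(3(3k + 10)) = 126/(3(3k + 10)).
Since 3k + 10 ≥ 3k for k ≥ 1, this is ≤ 126/(3·3k) = 14/k.
So |(-9k + 12)/(3k + 10) + 3| < ε whenever k > 14/ε.
Take N = 14/ε. If k > N then |(-9k + 12)/(3k + 10) + 3| ≤ 14/k < ε.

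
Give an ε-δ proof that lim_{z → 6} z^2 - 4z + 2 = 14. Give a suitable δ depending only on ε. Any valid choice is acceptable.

Fix ε > 0. We want δ > 0 such that 0 < |z − 6| < δ implies |(z^2 - 4z + 2) − 14| < ε.
(z^2 - 4z + 2) − 14 = z^2 - 4z - 12 = (z − 6)(z + 2).
So |(z^2 - 4z + 2) − 14| = |z − 6|·|z + 2|.
Assume first that |z − 6| < 1, so |z| < 7. Then |z + 2| ≤ 7 + 2 = 9.
Hence |(z^2 - 4z + 2) − 14| ≤ 9|z − 6| < ε provided |z − 6| < ε/9.
Choosing δ = min(1, ε/9) ensures both conditions, hence |(z^2 - 4z + 2) − 14| < ε.

δ = min(1, ε/9)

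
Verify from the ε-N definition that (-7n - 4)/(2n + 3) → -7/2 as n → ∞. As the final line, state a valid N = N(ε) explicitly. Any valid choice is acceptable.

Let ε > 0 be given. For n ≥ 1, |(-7n - 4)/(2n + 3) + 7/2| = |13|/(2(2n + 3)) = 13/(2(2n + 3)).
Since 2n + 3 ≥ 2n for n ≥ 1, this is ≤ 13/(2·2n) = (13/4)/n.
So |(-7n - 4)/(2n + 3) + 7/2| < ε whenever n > (13/4)/ε.
Take N = (13/4)/ε. If n > N then |(-7n - 4)/(2n + 3) + 7/2| ≤ (13/4)/n < ε.

N = (13/4)/ε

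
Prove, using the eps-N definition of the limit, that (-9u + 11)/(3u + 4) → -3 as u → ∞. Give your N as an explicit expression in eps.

N = (23/3)/eps

Suppose eps > 0. We seek N > 0 such that u > N implies |(-9u + 11)/(3u + 4) + 3| < eps.
(-9u + 11)/(3u + 4) + 3 = (3(-9u + 11) − (-9)(3u + 4)) / (3(3u + 4)) = 69/(3(3u + 4)).
For u > 0 we have 3u + 4 > 3u, so |(-9u + 11)/(3u + 4) + 3| = 69/(3(3u + 4)) < 69/(3·3u) = (23/3)/u.
Thus |(-9u + 11)/(3u + 4) + 3| < eps whenever u > (23/3)/eps.
Take N = (23/3)/eps. If u > N then |(-9u + 11)/(3u + 4) + 3| < (23/3)/u < eps.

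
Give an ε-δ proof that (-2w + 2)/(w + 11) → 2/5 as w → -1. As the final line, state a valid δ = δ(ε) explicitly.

δ = min(5, (25/12)ε)

Let ε > 0 be given. We want δ > 0 with 0 < |w + 1| < δ ⇒ |(-2w + 2)/(w + 11) − (2/5)| < ε.
Combining over a common denominator, (-2w + 2)/(w + 11) − (2/5) = [(-2w + 2)·10 − 4·(w + 11)] / [10·(w + 11)] = -24(w + 1) / (10(w + 11)).
So |(-2w + 2)/(w + 11) − (2/5)| = 24|w + 1| / (10·|w + 11|).
Restrict δ ≤ 5. Then |w + 1| < 5 gives |w + 11| = |(w + 1) + 10| ≥ 10 − 5 = 5.
Hence |(-2w + 2)/(w + 11) − (2/5)| < 24|w + 1|/(10·5) = (12/25)|w + 1|, which is < ε once |w + 1| < (25/12)ε.
Take δ = min(5, (25/12)ε). Then 0 < |w + 1| < δ forces both bounds, so |(-2w + 2)/(w + 11) − (2/5)| < ε.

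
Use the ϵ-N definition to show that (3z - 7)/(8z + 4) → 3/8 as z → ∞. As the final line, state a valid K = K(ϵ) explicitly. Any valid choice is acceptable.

Fix ϵ > 0. We seek K > 0 such that z > K implies |(3z - 7)/(8z + 4) − (3/8)| < ϵ.
(3z - 7)/(8z + 4) − (3/8) = (8(3z - 7) − 3(8z + 4)) / (8(8z + 4)) = -68/(8(8z + 4)).
For z > 0 we have 8z + 4 > 8z, so |(3z - 7)/(8z + 4) − (3/8)| = 68/(8(8z + 4)) < 68/(8·8z) = (17/16)/z.
Thus |(3z - 7)/(8z + 4) − (3/8)| < ϵ whenever z > (17/16)/ϵ.
Take K = (17/16)/ϵ. If z > K then |(3z - 7)/(8z + 4) − (3/8)| < (17/16)/z < ϵ.

K = (17/16)/ϵ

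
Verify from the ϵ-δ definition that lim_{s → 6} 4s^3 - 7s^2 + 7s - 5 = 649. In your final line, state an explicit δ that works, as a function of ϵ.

Suppose ϵ > 0. We want δ > 0 such that 0 < |s − 6| < δ implies |(4s^3 - 7s^2 + 7s - 5) − 649| < ϵ.
(4s^3 - 7s^2 + 7s - 5) − 649 = 4s^3 - 7s^2 + 7s - 654 = (s − 6)(4s^2 + 17s + 109).
So |(4s^3 - 7s^2 + 7s - 5) − 649| = |s − 6|·|4s^2 + 17s + 109|.
Require δ ≤ 2. Then |s − 6| < 2 gives |s| < 8, and by the triangle inequality |4s^2 + 17s + 109| ≤ 4·8^2 + 17·8 + 109 = 501.
Hence |(4s^3 - 7s^2 + 7s - 5) − 649| ≤ 501|s − 6| < ϵ provided |s − 6| < ϵ/501.
Take δ = min(2, ϵ/501). Then 0 < |s − 6| < δ gives both |s − 6| < 2 and |s − 6| < ϵ/501, so |(4s^3 - 7s^2 + 7s - 5) − 649| < ϵ.

δ = min(2, ϵ/501)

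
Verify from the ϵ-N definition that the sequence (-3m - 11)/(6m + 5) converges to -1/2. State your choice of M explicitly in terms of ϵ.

M = (17/12)/ϵ

Suppose ϵ > 0. For m ≥ 1, |(-3m - 11)/(6m + 5) + 1/2| = |-51|/(6(6m + 5)) = 51/(6(6m + 5)).
Since 6m + 5 ≥ 6m for m ≥ 1, this is ≤ 51/(6·6m) = (17/12)/m.
So |(-3m - 11)/(6m + 5) + 1/2| < ϵ whenever m > (17/12)/ϵ.
Take M = (17/12)/ϵ. If m > M then |(-3m - 11)/(6m + 5) + 1/2| ≤ (17/12)/m < ϵ.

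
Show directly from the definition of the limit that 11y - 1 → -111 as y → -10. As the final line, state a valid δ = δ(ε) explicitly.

Fix ε > 0. We need δ > 0 so that 0 < |y + 10| < δ implies |(11y - 1) + 111| < ε.
|(11y - 1) + 111| = |11y + 110| = 11|y + 10|.
So 11|y + 10| < ε exactly when |y + 10| < ε/11.
Choosing δ = ε/11 gives |(11y - 1) + 111| = 11|y + 10| < ε whenever |y + 10| < δ.

δ = ε/11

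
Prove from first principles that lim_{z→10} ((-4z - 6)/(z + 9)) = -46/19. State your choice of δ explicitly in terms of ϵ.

Fix ϵ > 0. We want δ > 0 with 0 < |z − 10| < δ ⇒ |(-4z - 6)/(z + 9) + 46/19| < ϵ.
Combining over a common denominator, (-4z - 6)/(z + 9) + 46/19 = [(-4z - 6)·19 − (-46)·(z + 9)] / [19·(z + 9)] = -30(z − 10) / (19(z + 9)).
So |(-4z - 6)/(z + 9) + 46/19| = 30|z − 10| / (19·|z + 9|).
Restrict δ ≤ 19/2. Then |z − 10| < 19/2 gives |z + 9| = |(z − 10) + 19| ≥ 19 − 19/2 = 19/2.
Hence |(-4z - 6)/(z + 9) + 46/19| < 30|z − 10|/(19·(19/2)) = (60/361)|z − 10|, which is < ϵ once |z − 10| < (361/60)ϵ.
Take δ = min(19/2, (361/60)ϵ). Then 0 < |z − 10| < δ forces both bounds, so |(-4z - 6)/(z + 9) + 46/19| < ϵ.

δ = min(19/2, (361/60)ϵ)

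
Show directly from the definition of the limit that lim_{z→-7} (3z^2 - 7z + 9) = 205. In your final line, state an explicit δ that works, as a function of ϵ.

Fix ϵ > 0. We want δ > 0 such that 0 < |z + 7| < δ implies |(3z^2 - 7z + 9) − 205| < ϵ.
(3z^2 - 7z + 9) − 205 = 3z^2 - 7z - 196 = (z + 7)(3z - 28).
So |(3z^2 - 7z + 9) − 205| = |z + 7|·|3z - 28|.
Assume first that |z + 7| < 1, so |z| < 8. Then |3z - 28| ≤ 3·8 + 28 = 52.
Hence |(3z^2 - 7z + 9) − 205| ≤ 52|z + 7| < ϵ provided |z + 7| < ϵ/52.
Take δ = min(1, ϵ/52). Then 0 < |z + 7| < δ gives both |z + 7| < 1 and |z + 7| < ϵ/52, so |(3z^2 - 7z + 9) − 205| < ϵ.

δ = min(1, ϵ/52)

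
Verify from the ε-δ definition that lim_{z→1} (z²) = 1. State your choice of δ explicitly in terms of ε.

Let ε > 0 be given. We seek δ > 0 with 0 < |z − 1| < δ ⇒ |z² − 1| < ε.
Factor: z² − 1 = (z − 1)(z + 1), so |z² − 1| = |z − 1|·|z + 1|.
Restrict δ ≤ 2. Then |z − 1| < 2 gives |z| < 3, so by the triangle inequality |z + 1| ≤ 3 + 1 = 4.
Hence |z² − 1| ≤ 4|z − 1|, which is < ε once |z − 1| < ε/4.
Take δ = min(2, ε/4). If 0 < |z − 1| < δ then both bounds hold and |z² − 1| ≤ 4|z − 1| < 4·(ε/4) = ε.

δ = min(2, ε/4)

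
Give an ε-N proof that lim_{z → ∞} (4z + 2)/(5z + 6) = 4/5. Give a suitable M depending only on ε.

M = (14/25)/ε

Let ε > 0 be given. We seek M > 0 such that z > M implies |(4z + 2)/(5z + 6) − (4/5)| < ε.
(4z + 2)/(5z + 6) − (4/5) = (5(4z + 2) − 4(5z + 6)) / (5(5z + 6)) = -14/(5(5z + 6)).
For z > 0 we have 5z + 6 > 5z, so |(4z + 2)/(5z + 6) − (4/5)| = 14/(5(5z + 6)) < 14/(5·5z) = (14/25)/z.
Thus |(4z + 2)/(5z + 6) − (4/5)| < ε whenever z > (14/25)/ε.
Take M = (14/25)/ε. If z > M then |(4z + 2)/(5z + 6) − (4/5)| < (14/25)/z < ε.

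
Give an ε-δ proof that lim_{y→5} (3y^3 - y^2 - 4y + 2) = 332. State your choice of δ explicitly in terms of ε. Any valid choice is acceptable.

δ = min(1, ε/258)

Let ε > 0 be given. We want δ > 0 such that 0 < |y − 5| < δ implies |(3y^3 - y^2 - 4y + 2) − 332| < ε.
(3y^3 - y^2 - 4y + 2) − 332 = 3y^3 - y^2 - 4y - 330 = (y − 5)(3y^2 + 14y + 66).
So |(3y^3 - y^2 - 4y + 2) − 332| = |y − 5|·|3y^2 + 14y + 66|.
Require δ ≤ 1. Then |y − 5| < 1 gives |y| < 6, and by the triangle inequality |3y^2 + 14y + 66| ≤ 3·6^2 + 14·6 + 66 = 258.
Hence |(3y^3 - y^2 - 4y + 2) − 332| ≤ 258|y − 5| < ε provided |y − 5| < ε/258.
Choosing δ = min(1, ε/258) ensures both conditions, hence |(3y^3 - y^2 - 4y + 2) − 332| < ε.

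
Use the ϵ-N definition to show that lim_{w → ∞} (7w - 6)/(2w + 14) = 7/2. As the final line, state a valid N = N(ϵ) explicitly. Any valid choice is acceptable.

Fix ϵ > 0. We seek N > 0 such that w > N implies |(7w - 6)/(2w + 14) − (7/2)| < ϵ.
(7w - 6)/(2w + 14) − (7/2) = (2(7w - 6) − 7(2w + 14)) / (2(2w + 14)) = -110/(2(2w + 14)).
For w > 0 we have 2w + 14 > 2w, so |(7w - 6)/(2w + 14) − (7/2)| = 110/(2(2w + 14)) < 110/(2·2w) = (55/2)/w.
Thus |(7w - 6)/(2w + 14) − (7/2)| < ϵ whenever w > (55/2)/ϵ.
Take N = (55/2)/ϵ. If w > N then |(7w - 6)/(2w + 14) − (7/2)| < (55/2)/w < ϵ.

N = (55/2)/ϵ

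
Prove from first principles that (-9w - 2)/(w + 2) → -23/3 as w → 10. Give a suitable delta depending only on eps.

Suppose eps > 0. We want delta > 0 with 0 < |w − 10| < delta ⇒ |(-9w - 2)/(w + 2) + 23/3| < eps.
Combining over a common denominator, (-9w - 2)/(w + 2) + 23/3 = [(-9w - 2)·12 − (-92)·(w + 2)] / [12·(w + 2)] = -16(w − 10) / (12(w + 2)).
So |(-9w - 2)/(w + 2) + 23/3| = 16|w − 10| / (12·|w + 2|).
Require delta ≤ 6, so |w + 2| ≥ |12| − |w − 10| > 12 − 6 = 6.
Hence |(-9w - 2)/(w + 2) + 23/3| < 16|w − 10|/(12·6) = (2/9)|w − 10|, which is < eps once |w − 10| < (9/2)eps.
Take delta = min(6, (9/2)eps). Then 0 < |w − 10| < delta forces both bounds, so |(-9w - 2)/(w + 2) + 23/3| < eps.

delta = min(6, (9/2)eps)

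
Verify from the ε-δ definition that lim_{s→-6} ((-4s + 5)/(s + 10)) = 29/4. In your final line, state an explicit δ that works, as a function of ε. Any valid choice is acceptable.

Fix ε > 0. We want δ > 0 with 0 < |s + 6| < δ ⇒ |(-4s + 5)/(s + 10) − (29/4)| < ε.
Combining over a common denominator, (-4s + 5)/(s + 10) − (29/4) = [(-4s + 5)·4 − 29·(s + 10)] / [4·(s + 10)] = -45(s + 6) / (4(s + 10)).
So |(-4s + 5)/(s + 10) − (29/4)| = 45|s + 6| / (4·|s + 10|).
Require δ ≤ 2, so |s + 10| ≥ |4| − |s + 6| > 4 − 2 = 2.
Hence |(-4s + 5)/(s + 10) − (29/4)| < 45|s + 6|/(4·2) = (45/8)|s + 6|, which is < ε once |s + 6| < (8/45)ε.
Take δ = min(2, (8/45)ε). Then 0 < |s + 6| < δ forces both bounds, so |(-4s + 5)/(s + 10) − (29/4)| < ε.

δ = min(2, (8/45)ε)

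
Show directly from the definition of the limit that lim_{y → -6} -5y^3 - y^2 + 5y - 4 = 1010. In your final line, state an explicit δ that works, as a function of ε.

δ = min(1, ε/617)

Let ε > 0 be given. We want δ > 0 such that 0 < |y + 6| < δ implies |(-5y^3 - y^2 + 5y - 4) − 1010| < ε.
(-5y^3 - y^2 + 5y - 4) − 1010 = -5y^3 - y^2 + 5y - 1014 = (y + 6)(-5y^2 + 29y - 169).
So |(-5y^3 - y^2 + 5y - 4) − 1010| = |y + 6|·|-5y^2 + 29y - 169|.
Assume first that |y + 6| < 1, so |y| < 7. Then |-5y^2 + 29y - 169| ≤ 5·7^2 + 29·7 + 169 = 617.
Hence |(-5y^3 - y^2 + 5y - 4) − 1010| ≤ 617|y + 6| < ε provided |y + 6| < ε/617.
Choosing δ = min(1, ε/617) ensures both conditions, hence |(-5y^3 - y^2 + 5y - 4) − 1010| < ε.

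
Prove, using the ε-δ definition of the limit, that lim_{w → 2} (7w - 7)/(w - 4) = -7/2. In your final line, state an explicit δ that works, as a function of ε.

Let ε > 0. We want δ > 0 with 0 < |w − 2| < δ ⇒ |(7w - 7)/(w - 4) + 7/2| < ε.
Combining over a common denominator, (7w - 7)/(w - 4) + 7/2 = [(7w - 7)·(-2) − 7·(w - 4)] / [(-2)·(w - 4)] = -21(w − 2) / ((-2)(w - 4)).
So |(7w - 7)/(w - 4) + 7/2| = 21|w − 2| / (2·|w − 4|).
Require δ ≤ 1, so |w − 4| ≥ |-2| − |w − 2| > 2 − 1 = 1.
Hence |(7w - 7)/(w - 4) + 7/2| < 21|w − 2|/(2·1) = (21/2)|w − 2|, which is < ε once |w − 2| < (2/21)ε.
Take δ = min(1, (2/21)ε). Then 0 < |w − 2| < δ forces both bounds, so |(7w - 7)/(w - 4) + 7/2| < ε.

δ = min(1, (2/21)ε)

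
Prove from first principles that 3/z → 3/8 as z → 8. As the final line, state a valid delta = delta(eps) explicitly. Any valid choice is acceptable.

Let eps > 0. We seek delta > 0 such that 0 < |z − 8| < delta implies |3/z − (3/8)| < eps.
|3/z − (3/8)| = 3·|8 − z|/(8·|z|) = 3|z − 8|/(8|z|).
Require delta ≤ 4 so that |z| > 8 − 4 = 4, hence 8|z| > 32.
Then |3/z − (3/8)| < 3|z − 8|/32, which is < eps when |z − 8| < (32/3)eps.
Take delta = min(4, (32/3)eps). Then 0 < |z − 8| < delta gives both |z − 8| < 4 and |z − 8| < (32/3)eps, so |3/z − (3/8)| < eps.

delta = min(4, (32/3)eps)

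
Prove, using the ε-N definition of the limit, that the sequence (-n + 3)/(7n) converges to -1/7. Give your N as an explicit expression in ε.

Fix ε > 0. For n ≥ 1, |(-n + 3)/(7n) + 1/7| = |21|/(7(7n)) = 21/(7(7n)).
Since 7n ≥ 7n for n ≥ 1, this is ≤ 21/(7·7n) = (3/7)/n.
So |(-n + 3)/(7n) + 1/7| < ε whenever n > (3/7)/ε.
Take N = (3/7)/ε. If n > N then |(-n + 3)/(7n) + 1/7| ≤ (3/7)/n < ε.

N = (3/7)/ε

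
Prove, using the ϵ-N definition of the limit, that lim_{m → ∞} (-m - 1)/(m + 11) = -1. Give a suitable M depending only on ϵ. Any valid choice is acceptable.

M = 10/ϵ

Let ϵ > 0. For m ≥ 1, |(-m - 1)/(m + 11) + 1| = |10|/((m + 11)) = 10/((m + 11)).
Since m + 11 ≥ m for m ≥ 1, this is ≤ 10/(m) = 10/m.
So |(-m - 1)/(m + 11) + 1| < ϵ whenever m > 10/ϵ.
Take M = 10/ϵ. If m > M then |(-m - 1)/(m + 11) + 1| ≤ 10/m < ϵ.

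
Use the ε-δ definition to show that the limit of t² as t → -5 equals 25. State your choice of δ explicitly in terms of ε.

Let ε > 0 be given. We seek δ > 0 with 0 < |t + 5| < δ ⇒ |t² − 25| < ε.
Factor: t² − 25 = (t + 5)(t - 5), so |t² − 25| = |t + 5|·|t - 5|.
Impose δ ≤ 1 so that |t| < 6; then |t - 5| ≤ 11.
Hence |t² − 25| ≤ 11|t + 5|, which is < ε once |t + 5| < ε/11.
Take δ = min(1, ε/11). If 0 < |t + 5| < δ then both bounds hold and |t² − 25| ≤ 11|t + 5| < 11·(ε/11) = ε.

δ = min(1, ε/11)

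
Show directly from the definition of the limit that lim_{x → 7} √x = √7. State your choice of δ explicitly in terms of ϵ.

Suppose ϵ > 0. We want δ > 0 such that 0 < |x − 7| < δ implies |√x − √7| < ϵ.
Multiplying by the conjugate, |√x − √7| = |x − 7|/(√x + √7).
Restrict δ ≤ 7 so that |x − 7| < 7 forces x > 0, and then √x + √7 > √7.
Hence |√x − √7| < |x − 7|/√7, which is < ϵ once |x − 7| < √7·ϵ.
Take δ = min(7, √7·ϵ). If 0 < |x − 7| < δ then x > 0 and |√x − √7| < |x − 7|/√7 < ϵ.

δ = min(7, √7·ϵ)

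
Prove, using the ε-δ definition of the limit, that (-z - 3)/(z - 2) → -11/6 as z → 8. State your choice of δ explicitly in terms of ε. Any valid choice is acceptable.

δ = min(3, (18/5)ε)

Fix ε > 0. We want δ > 0 with 0 < |z − 8| < δ ⇒ |(-z - 3)/(z - 2) + 11/6| < ε.
Combining over a common denominator, (-z - 3)/(z - 2) + 11/6 = [(-z - 3)·6 − (-11)·(z - 2)] / [6·(z - 2)] = 5(z − 8) / (6(z - 2)).
So |(-z - 3)/(z - 2) + 11/6| = 5|z − 8| / (6·|z − 2|).
Restrict δ ≤ 3. Then |z − 8| < 3 gives |z − 2| = |(z − 8) + 6| ≥ 6 − 3 = 3.
Hence |(-z - 3)/(z - 2) + 11/6| < 5|z − 8|/(6·3) = (5/18)|z − 8|, which is < ε once |z − 8| < (18/5)ε.
Take δ = min(3, (18/5)ε). Then 0 < |z − 8| < δ forces both bounds, so |(-z - 3)/(z - 2) + 11/6| < ε.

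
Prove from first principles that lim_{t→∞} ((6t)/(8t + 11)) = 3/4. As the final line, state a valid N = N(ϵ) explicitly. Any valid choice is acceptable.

N = (33/32)/ϵ

Suppose ϵ > 0. We seek N > 0 such that t > N implies |(6t)/(8t + 11) − (3/4)| < ϵ.
(6t)/(8t + 11) − (3/4) = (8(6t) − 6(8t + 11)) / (8(8t + 11)) = -66/(8(8t + 11)).
For t > 0 we have 8t + 11 > 8t, so |(6t)/(8t + 11) − (3/4)| = 66/(8(8t + 11)) < 66/(8·8t) = (33/32)/t.
Thus |(6t)/(8t + 11) − (3/4)| < ϵ whenever t > (33/32)/ϵ.
Take N = (33/32)/ϵ. If t > N then |(6t)/(8t + 11) − (3/4)| < (33/32)/t < ϵ.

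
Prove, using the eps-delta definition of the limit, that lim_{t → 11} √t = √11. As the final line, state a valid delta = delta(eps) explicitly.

Suppose eps > 0. We want delta > 0 such that 0 < |t − 11| < delta implies |√t − √11| < eps.
Multiplying by the conjugate, |√t − √11| = |t − 11|/(√t + √11).
Restrict delta ≤ 11 so that |t − 11| < 11 forces t > 0, and then √t + √11 > √11.
Hence |√t − √11| < |t − 11|/√11, which is < eps once |t − 11| < √11·eps.
Take delta = min(11, √11·eps). If 0 < |t − 11| < delta then t > 0 and |√t − √11| < |t − 11|/√11 < eps.

delta = min(11, √11·eps)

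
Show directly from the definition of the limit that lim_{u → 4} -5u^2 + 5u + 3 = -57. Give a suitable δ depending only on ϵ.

Let ϵ > 0 be given. We want δ > 0 such that 0 < |u − 4| < δ implies |(-5u^2 + 5u + 3) + 57| < ϵ.
(-5u^2 + 5u + 3) + 57 = -5u^2 + 5u + 60 = (u − 4)(-5u - 15).
So |(-5u^2 + 5u + 3) + 57| = |u − 4|·|-5u - 15|.
Assume first that |u − 4| < 2, so |u| < 6. Then |-5u - 15| ≤ 5·6 + 15 = 45.
Hence |(-5u^2 + 5u + 3) + 57| ≤ 45|u − 4| < ϵ provided |u − 4| < ϵ/45.
Take δ = min(2, ϵ/45). Then 0 < |u − 4| < δ gives both |u − 4| < 2 and |u − 4| < ϵ/45, so |(-5u^2 + 5u + 3) + 57| < ϵ.

δ = min(2, ϵ/45)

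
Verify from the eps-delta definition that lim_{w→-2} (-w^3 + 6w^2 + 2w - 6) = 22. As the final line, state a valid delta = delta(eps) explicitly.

Let eps > 0 be given. We want delta > 0 such that 0 < |w + 2| < delta implies |(-w^3 + 6w^2 + 2w - 6) − 22| < eps.
(-w^3 + 6w^2 + 2w - 6) − 22 = -w^3 + 6w^2 + 2w - 28 = (w + 2)(-w^2 + 8w - 14).
So |(-w^3 + 6w^2 + 2w - 6) − 22| = |w + 2|·|-w^2 + 8w - 14|.
Require delta ≤ 1. Then |w + 2| < 1 gives |w| < 3, and by the triangle inequality |-w^2 + 8w - 14| ≤ 3^2 + 8·3 + 14 = 47.
Hence |(-w^3 + 6w^2 + 2w - 6) − 22| ≤ 47|w + 2| < eps provided |w + 2| < eps/47.
Choosing delta = min(1, eps/47) ensures both conditions, hence |(-w^3 + 6w^2 + 2w - 6) − 22| < eps.

delta = min(1, eps/47)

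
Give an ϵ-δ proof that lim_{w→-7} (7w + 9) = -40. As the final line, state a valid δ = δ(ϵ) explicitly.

δ = ϵ/7

Let ϵ > 0 be given. We need δ > 0 so that 0 < |w + 7| < δ implies |(7w + 9) + 40| < ϵ.
Since (7w + 9) + 40 = 7(w + 7), we have |(7w + 9) + 40| = 7|w + 7|.
Thus it suffices that |w + 7| < ϵ/7.
Take δ = ϵ/7. If 0 < |w + 7| < δ then |(7w + 9) + 40| = 7|w + 7| < 7·(ϵ/7) = ϵ.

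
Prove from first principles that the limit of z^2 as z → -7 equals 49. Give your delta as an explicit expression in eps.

Let eps > 0 be given. We seek delta > 0 with 0 < |z + 7| < delta ⇒ |z^2 − 49| < eps.
Factor: z^2 − 49 = (z + 7)(z - 7), so |z^2 − 49| = |z + 7|·|z - 7|.
Restrict delta ≤ 2. Then |z + 7| < 2 gives |z| < 9, so by the triangle inequality |z - 7| ≤ 9 + 7 = 16.
Hence |z^2 − 49| ≤ 16|z + 7|, which is < eps once |z + 7| < eps/16.
Take delta = min(2, eps/16). If 0 < |z + 7| < delta then both bounds hold and |z^2 − 49| ≤ 16|z + 7| < 16·(eps/16) = eps.

delta = min(2, eps/16)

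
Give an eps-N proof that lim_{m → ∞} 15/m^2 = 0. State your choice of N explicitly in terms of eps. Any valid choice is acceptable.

Let eps > 0 be given. For m ≥ 1, |15/m^2 − 0| = 15/m^2.
15/m^2 < eps ⇔ m^2 > 15/eps ⇔ m > (15/eps)^{1/2}.
Take N = (15/eps)^{1/2}. Then m > N implies 15/m^2 < eps.

N = (15/eps)^{1/2}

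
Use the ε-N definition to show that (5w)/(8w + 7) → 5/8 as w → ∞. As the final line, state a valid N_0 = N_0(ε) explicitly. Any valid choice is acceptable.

N_0 = (35/64)/ε

Suppose ε > 0. We seek N_0 > 0 such that w > N_0 implies |(5w)/(8w + 7) − (5/8)| < ε.
(5w)/(8w + 7) − (5/8) = (8(5w) − 5(8w + 7)) / (8(8w + 7)) = -35/(8(8w + 7)).
For w > 0 we have 8w + 7 > 8w, so |(5w)/(8w + 7) − (5/8)| = 35/(8(8w + 7)) < 35/(8·8w) = (35/64)/w.
Thus |(5w)/(8w + 7) − (5/8)| < ε whenever w > (35/64)/ε.
Take N_0 = (35/64)/ε. If w > N_0 then |(5w)/(8w + 7) − (5/8)| < (35/64)/w < ε.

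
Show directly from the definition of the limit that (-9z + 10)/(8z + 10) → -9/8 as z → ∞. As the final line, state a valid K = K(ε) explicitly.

Let ε > 0. We seek K > 0 such that z > K implies |(-9z + 10)/(8z + 10) + 9/8| < ε.
(-9z + 10)/(8z + 10) + 9/8 = (8(-9z + 10) − (-9)(8z + 10)) / (8(8z + 10)) = 170/(8(8z + 10)).
For z > 0 we have 8z + 10 > 8z, so |(-9z + 10)/(8z + 10) + 9/8| = 170/(8(8z + 10)) < 170/(8·8z) = (85/32)/z.
Thus |(-9z + 10)/(8z + 10) + 9/8| < ε whenever z > (85/32)/ε.
Take K = (85/32)/ε. If z > K then |(-9z + 10)/(8z + 10) + 9/8| < (85/32)/z < ε.

K = (85/32)/ε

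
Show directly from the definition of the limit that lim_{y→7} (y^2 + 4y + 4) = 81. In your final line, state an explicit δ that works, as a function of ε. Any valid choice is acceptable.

Let ε > 0. We want δ > 0 such that 0 < |y − 7| < δ implies |(y^2 + 4y + 4) − 81| < ε.
(y^2 + 4y + 4) − 81 = y^2 + 4y - 77 = (y − 7)(y + 11).
So |(y^2 + 4y + 4) − 81| = |y − 7|·|y + 11|.
Assume first that |y − 7| < 1, so |y| < 8. Then |y + 11| ≤ 8 + 11 = 19.
Hence |(y^2 + 4y + 4) − 81| ≤ 19|y − 7| < ε provided |y − 7| < ε/19.
Choosing δ = min(1, ε/19) ensures both conditions, hence |(y^2 + 4y + 4) − 81| < ε.

δ = min(1, ε/19)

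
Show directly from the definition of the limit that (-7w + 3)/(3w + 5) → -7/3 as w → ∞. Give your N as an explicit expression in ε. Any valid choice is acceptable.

N = (44/9)/ε

Let ε > 0 be given. We seek N > 0 such that w > N implies |(-7w + 3)/(3w + 5) + 7/3| < ε.
(-7w + 3)/(3w + 5) + 7/3 = (3(-7w + 3) − (-7)(3w + 5)) / (3(3w + 5)) = 44/(3(3w + 5)).
For w > 0 we have 3w + 5 > 3w, so |(-7w + 3)/(3w + 5) + 7/3| = 44/(3(3w + 5)) < 44/(3·3w) = (44/9)/w.
Thus |(-7w + 3)/(3w + 5) + 7/3| < ε whenever w > (44/9)/ε.
Take N = (44/9)/ε. If w > N then |(-7w + 3)/(3w + 5) + 7/3| < (44/9)/w < ε.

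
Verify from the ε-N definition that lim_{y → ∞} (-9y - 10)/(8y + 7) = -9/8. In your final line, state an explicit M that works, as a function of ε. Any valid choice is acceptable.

M = (17/64)/ε

Suppose ε > 0. We seek M > 0 such that y > M implies |(-9y - 10)/(8y + 7) + 9/8| < ε.
(-9y - 10)/(8y + 7) + 9/8 = (8(-9y - 10) − (-9)(8y + 7)) / (8(8y + 7)) = -17/(8(8y + 7)).
For y > 0 we have 8y + 7 > 8y, so |(-9y - 10)/(8y + 7) + 9/8| = 17/(8(8y + 7)) < 17/(8·8y) = (17/64)/y.
Thus |(-9y - 10)/(8y + 7) + 9/8| < ε whenever y > (17/64)/ε.
Take M = (17/64)/ε. If y > M then |(-9y - 10)/(8y + 7) + 9/8| < (17/64)/y < ε.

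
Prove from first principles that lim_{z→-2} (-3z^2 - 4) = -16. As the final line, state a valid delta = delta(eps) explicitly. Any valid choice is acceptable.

Suppose eps > 0. We want delta > 0 such that 0 < |z + 2| < delta implies |(-3z^2 - 4) + 16| < eps.
(-3z^2 - 4) + 16 = -3z^2 + 12 = (z + 2)(-3z + 6).
So |(-3z^2 - 4) + 16| = |z + 2|·|-3z + 6|.
Require delta ≤ 1. Then |z + 2| < 1 gives |z| < 3, and by the triangle inequality |-3z + 6| ≤ 3·3 + 6 = 15.
Hence |(-3z^2 - 4) + 16| ≤ 15|z + 2| < eps provided |z + 2| < eps/15.
Take delta = min(1, eps/15). Then 0 < |z + 2| < delta gives both |z + 2| < 1 and |z + 2| < eps/15, so |(-3z^2 - 4) + 16| < eps.

delta = min(1, eps/15)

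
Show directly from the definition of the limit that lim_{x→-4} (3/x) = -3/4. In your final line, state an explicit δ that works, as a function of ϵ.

Fix ϵ > 0. We seek δ > 0 such that 0 < |x + 4| < δ implies |3/x + 3/4| < ϵ.
|3/x + 3/4| = 3·|-4 − x|/(4·|x|) = 3|x + 4|/(4|x|).
Require δ ≤ 2 so that |x| > 4 − 2 = 2, hence 4|x| > 8.
Then |3/x + 3/4| < 3|x + 4|/8, which is < ϵ when |x + 4| < (8/3)ϵ.
Take δ = min(2, (8/3)ϵ). Then 0 < |x + 4| < δ gives both |x + 4| < 2 and |x + 4| < (8/3)ϵ, so |3/x + 3/4| < ϵ.

δ = min(2, (8/3)ϵ)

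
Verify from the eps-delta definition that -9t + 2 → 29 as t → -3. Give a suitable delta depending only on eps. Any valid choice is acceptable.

delta = eps/9

Let eps > 0 be given. We need delta > 0 so that 0 < |t + 3| < delta implies |(-9t + 2) − 29| < eps.
Since (-9t + 2) − 29 = -9(t + 3), we have |(-9t + 2) − 29| = 9|t + 3|.
So 9|t + 3| < eps exactly when |t + 3| < eps/9.
Take delta = eps/9. If 0 < |t + 3| < delta then |(-9t + 2) − 29| = 9|t + 3| < 9·(eps/9) = eps.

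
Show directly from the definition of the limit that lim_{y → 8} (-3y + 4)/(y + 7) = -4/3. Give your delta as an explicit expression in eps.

Fix eps > 0. We want delta > 0 with 0 < |y − 8| < delta ⇒ |(-3y + 4)/(y + 7) + 4/3| < eps.
Combining over a common denominator, (-3y + 4)/(y + 7) + 4/3 = [(-3y + 4)·15 − (-20)·(y + 7)] / [15·(y + 7)] = -25(y − 8) / (15(y + 7)).
So |(-3y + 4)/(y + 7) + 4/3| = 25|y − 8| / (15·|y + 7|).
Require delta ≤ 15/2, so |y + 7| ≥ |15| − |y − 8| > 15 − 15/2 = 15/2.
Hence |(-3y + 4)/(y + 7) + 4/3| < 25|y − 8|/(15·(15/2)) = (2/9)|y − 8|, which is < eps once |y − 8| < (9/2)eps.
Take delta = min(15/2, (9/2)eps). Then 0 < |y − 8| < delta forces both bounds, so |(-3y + 4)/(y + 7) + 4/3| < eps.

delta = min(15/2, (9/2)eps)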